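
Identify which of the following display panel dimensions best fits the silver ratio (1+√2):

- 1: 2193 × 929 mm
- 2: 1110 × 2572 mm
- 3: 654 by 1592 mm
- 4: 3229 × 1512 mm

Target silver ratio ≈ 2.414.
1: 2.361 (Δ0.053)  2: 2.317 (Δ0.097)  3: 2.434 (Δ0.020)  4: 2.136 (Δ0.278)

3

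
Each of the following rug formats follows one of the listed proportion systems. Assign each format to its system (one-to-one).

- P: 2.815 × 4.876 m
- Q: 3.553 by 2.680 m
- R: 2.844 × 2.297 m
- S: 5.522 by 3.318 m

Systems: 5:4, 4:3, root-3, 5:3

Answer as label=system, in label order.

Ratios: P ≈ 1.732; Q ≈ 1.326; R ≈ 1.238; S ≈ 1.664.
Targets: 5:4 ≈ 1.250; 4:3 ≈ 1.333; root-3 ≈ 1.732; 5:3 ≈ 1.667.

P=root-3, Q=4:3, R=5:4, S=5:3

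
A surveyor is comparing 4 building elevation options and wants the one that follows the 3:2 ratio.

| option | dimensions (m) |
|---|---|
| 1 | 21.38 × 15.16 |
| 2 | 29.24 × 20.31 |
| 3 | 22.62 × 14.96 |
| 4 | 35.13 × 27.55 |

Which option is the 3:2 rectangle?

Target 3:2 ≈ 1.500.
1: 1.410 (Δ0.090)  2: 1.440 (Δ0.060)  3: 1.512 (Δ0.012)  4: 1.275 (Δ0.225)

3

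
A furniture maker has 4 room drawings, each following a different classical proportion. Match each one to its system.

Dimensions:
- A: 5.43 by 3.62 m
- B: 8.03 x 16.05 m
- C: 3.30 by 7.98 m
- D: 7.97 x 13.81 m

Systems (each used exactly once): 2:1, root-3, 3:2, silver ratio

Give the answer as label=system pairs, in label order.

A=3:2, B=2:1, C=silver ratio, D=root-3

A = 5.43/3.62 ≈ 1.500 → 3:2 (1.500)
B = 16.05/8.03 ≈ 1.999 → 2:1 (2.000)
C = 7.98/3.30 ≈ 2.418 → silver ratio (2.414)
D = 13.81/7.97 ≈ 1.733 → root-3 (1.732)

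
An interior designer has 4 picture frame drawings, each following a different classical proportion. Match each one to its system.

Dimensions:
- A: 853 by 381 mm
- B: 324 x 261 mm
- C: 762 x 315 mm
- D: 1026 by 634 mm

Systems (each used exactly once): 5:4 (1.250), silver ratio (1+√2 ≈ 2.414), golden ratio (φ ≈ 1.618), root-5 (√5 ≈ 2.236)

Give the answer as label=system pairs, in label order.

A = 853/381 ≈ 2.239 → root-5 (2.236)
B = 324/261 ≈ 1.241 → 5:4 (1.250)
C = 762/315 ≈ 2.419 → silver ratio (2.414)
D = 1026/634 ≈ 1.618 → golden ratio (1.618)

A=root-5, B=5:4, C=silver ratio, D=golden ratio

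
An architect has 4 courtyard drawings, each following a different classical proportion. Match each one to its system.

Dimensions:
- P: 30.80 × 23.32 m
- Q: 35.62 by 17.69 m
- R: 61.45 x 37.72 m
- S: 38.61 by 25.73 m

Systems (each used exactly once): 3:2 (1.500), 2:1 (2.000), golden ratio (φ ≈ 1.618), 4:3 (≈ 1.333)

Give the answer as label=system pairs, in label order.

Ratios: P ≈ 1.321; Q ≈ 2.014; R ≈ 1.629; S ≈ 1.501.
Targets: 3:2 ≈ 1.500; 2:1 ≈ 2.000; golden ratio ≈ 1.618; 4:3 ≈ 1.333.

P=4:3, Q=2:1, R=golden ratio, S=3:2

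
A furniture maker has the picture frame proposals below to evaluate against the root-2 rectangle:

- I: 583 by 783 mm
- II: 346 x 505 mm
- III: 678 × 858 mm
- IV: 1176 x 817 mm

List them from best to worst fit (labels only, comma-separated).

IV, II, I, III

I: 783/583 ≈ 1.343 → |1.343 − 1.414| = 0.071
II: 505/346 ≈ 1.460 → |1.460 − 1.414| = 0.046
III: 858/678 ≈ 1.265 → |1.265 − 1.414| = 0.149
IV: 1176/817 ≈ 1.439 → |1.439 − 1.414| = 0.025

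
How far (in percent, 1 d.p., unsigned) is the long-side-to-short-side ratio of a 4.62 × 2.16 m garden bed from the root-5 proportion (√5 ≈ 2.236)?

4.3%

Ratio = 4.62 / 2.16 ≈ 2.1389.
Ideal root-5 ≈ 2.2361. |2.1389 − 2.2361| / 2.2361 ≈ 4.35% → 4.3%.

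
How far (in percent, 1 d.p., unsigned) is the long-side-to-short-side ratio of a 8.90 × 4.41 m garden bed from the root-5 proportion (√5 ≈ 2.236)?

9.7%

Ratio = 8.90 / 4.41 ≈ 2.0181.
Ideal root-5 ≈ 2.2361. |2.0181 − 2.2361| / 2.2361 ≈ 9.75% → 9.7%.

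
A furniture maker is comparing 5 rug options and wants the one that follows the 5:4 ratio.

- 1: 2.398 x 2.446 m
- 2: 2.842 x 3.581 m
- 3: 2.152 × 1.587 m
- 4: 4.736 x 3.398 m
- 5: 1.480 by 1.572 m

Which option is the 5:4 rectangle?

2

Ratios (long/short): 1 ≈ 1.020; 2 ≈ 1.260; 3 ≈ 1.356; 4 ≈ 1.394; 5 ≈ 1.062.
5:4 ≈ 1.250; option 2 is nearest (Δ 0.010).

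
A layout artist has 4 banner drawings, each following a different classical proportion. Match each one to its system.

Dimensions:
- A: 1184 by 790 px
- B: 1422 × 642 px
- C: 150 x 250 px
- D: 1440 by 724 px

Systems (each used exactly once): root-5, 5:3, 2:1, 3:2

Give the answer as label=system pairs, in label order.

A = 1184/790 ≈ 1.499 → 3:2 (1.500)
B = 1422/642 ≈ 2.215 → root-5 (2.236)
C = 250/150 ≈ 1.667 → 5:3 (1.667)
D = 1440/724 ≈ 1.989 → 2:1 (2.000)

A=3:2, B=root-5, C=5:3, D=2:1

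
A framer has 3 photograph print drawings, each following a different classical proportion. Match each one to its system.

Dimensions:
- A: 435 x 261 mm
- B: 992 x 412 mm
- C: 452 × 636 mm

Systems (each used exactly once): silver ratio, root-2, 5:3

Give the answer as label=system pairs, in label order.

Ratios: A ≈ 1.667; B ≈ 2.408; C ≈ 1.407.
Targets: silver ratio ≈ 2.414; root-2 ≈ 1.414; 5:3 ≈ 1.667.

A=5:3, B=silver ratio, C=root-2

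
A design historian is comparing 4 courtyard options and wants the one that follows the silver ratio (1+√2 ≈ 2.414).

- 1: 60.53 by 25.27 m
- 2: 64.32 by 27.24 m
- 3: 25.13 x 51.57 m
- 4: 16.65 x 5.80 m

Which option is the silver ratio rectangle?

Ratios (long/short): 1 ≈ 2.395; 2 ≈ 2.361; 3 ≈ 2.052; 4 ≈ 2.871.
silver ratio ≈ 2.414; option 1 is nearest (Δ 0.019).

1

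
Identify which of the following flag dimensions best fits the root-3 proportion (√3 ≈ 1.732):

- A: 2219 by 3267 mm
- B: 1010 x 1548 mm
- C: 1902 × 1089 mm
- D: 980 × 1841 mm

C

Ratios (long/short): A ≈ 1.472; B ≈ 1.533; C ≈ 1.747; D ≈ 1.879.
root-3 ≈ 1.732; option C is nearest (Δ 0.015).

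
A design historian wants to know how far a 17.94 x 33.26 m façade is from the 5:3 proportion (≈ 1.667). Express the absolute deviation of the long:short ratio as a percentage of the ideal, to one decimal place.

11.2%

Ratio = 33.26 / 17.94 ≈ 1.8540.
Ideal 5:3 ≈ 1.6667. |1.8540 − 1.6667| / 1.6667 ≈ 11.24% → 11.2%.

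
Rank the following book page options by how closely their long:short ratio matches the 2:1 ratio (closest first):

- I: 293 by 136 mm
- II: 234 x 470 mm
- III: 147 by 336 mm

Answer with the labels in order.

I: 293/136 ≈ 2.154 → |2.154 − 2.000| = 0.154
II: 470/234 ≈ 2.009 → |2.009 − 2.000| = 0.009
III: 336/147 ≈ 2.286 → |2.286 − 2.000| = 0.286

II, I, III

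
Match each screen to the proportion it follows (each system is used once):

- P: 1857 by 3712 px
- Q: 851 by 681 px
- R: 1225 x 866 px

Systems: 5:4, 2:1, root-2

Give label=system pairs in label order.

P = 3712/1857 ≈ 1.999 → 2:1 (2.000)
Q = 851/681 ≈ 1.250 → 5:4 (1.250)
R = 1225/866 ≈ 1.415 → root-2 (1.414)

P=2:1, Q=5:4, R=root-2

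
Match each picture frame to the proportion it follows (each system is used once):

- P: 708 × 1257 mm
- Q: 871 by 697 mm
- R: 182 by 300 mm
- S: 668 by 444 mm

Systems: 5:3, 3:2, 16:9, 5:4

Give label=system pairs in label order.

P=16:9, Q=5:4, R=5:3, S=3:2

Ratios: P ≈ 1.775; Q ≈ 1.250; R ≈ 1.648; S ≈ 1.505.
Targets: 5:3 ≈ 1.667; 3:2 ≈ 1.500; 16:9 ≈ 1.778; 5:4 ≈ 1.250.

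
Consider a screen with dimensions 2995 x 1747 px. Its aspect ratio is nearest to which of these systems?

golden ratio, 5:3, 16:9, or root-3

root-3

2995/1747 ≈ 1.714. Nearest candidates are root-3 (1.732, off by 0.018) and 5:3 (1.667, off by 0.047).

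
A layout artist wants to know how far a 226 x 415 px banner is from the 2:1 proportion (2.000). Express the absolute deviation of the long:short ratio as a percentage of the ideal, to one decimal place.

Ratio = 415 / 226 ≈ 1.8363.
Ideal 2:1 = 2.0000. |1.8363 − 2.0000| / 2.0000 ≈ 8.18% → 8.2%.

8.2%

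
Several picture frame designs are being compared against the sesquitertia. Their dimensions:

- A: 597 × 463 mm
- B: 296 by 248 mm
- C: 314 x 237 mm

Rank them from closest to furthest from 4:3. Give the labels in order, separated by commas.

A: 597/463 ≈ 1.289 → |1.289 − 1.333| = 0.044
B: 296/248 ≈ 1.194 → |1.194 − 1.333| = 0.139
C: 314/237 ≈ 1.325 → |1.325 − 1.333| = 0.008

C, A, B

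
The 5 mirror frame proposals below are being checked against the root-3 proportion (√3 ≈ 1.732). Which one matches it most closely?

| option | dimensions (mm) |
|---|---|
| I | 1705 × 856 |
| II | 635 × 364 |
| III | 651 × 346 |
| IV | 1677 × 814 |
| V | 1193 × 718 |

II

Target root-3 ≈ 1.732.
I: 1.992 (Δ0.260)  II: 1.745 (Δ0.013)  III: 1.882 (Δ0.150)  IV: 2.060 (Δ0.328)  V: 1.662 (Δ0.070)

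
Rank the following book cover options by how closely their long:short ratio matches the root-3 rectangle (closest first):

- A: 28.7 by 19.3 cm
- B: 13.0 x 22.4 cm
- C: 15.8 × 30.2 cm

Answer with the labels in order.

B, C, A

Ratios: A = 28.7 / 19.3 ≈ 1.487; B = 22.4 / 13.0 ≈ 1.723; C = 30.2 / 15.8 ≈ 1.911.
|Δ from 1.732|: A 0.245; B 0.009; C 0.179.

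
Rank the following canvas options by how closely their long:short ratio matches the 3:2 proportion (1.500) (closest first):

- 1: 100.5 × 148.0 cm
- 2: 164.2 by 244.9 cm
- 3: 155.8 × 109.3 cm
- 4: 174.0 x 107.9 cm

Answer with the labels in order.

1: 148.0/100.5 ≈ 1.473 → |1.473 − 1.500| = 0.027
2: 244.9/164.2 ≈ 1.491 → |1.491 − 1.500| = 0.009
3: 155.8/109.3 ≈ 1.425 → |1.425 − 1.500| = 0.075
4: 174.0/107.9 ≈ 1.613 → |1.613 − 1.500| = 0.113

2, 1, 3, 4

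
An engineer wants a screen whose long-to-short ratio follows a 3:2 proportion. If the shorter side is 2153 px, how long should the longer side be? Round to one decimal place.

3229.5 px

3:2 = 1.50000.
Longer side = 2153 × 1.50000 ≈ 3229.500 → 3229.5 px.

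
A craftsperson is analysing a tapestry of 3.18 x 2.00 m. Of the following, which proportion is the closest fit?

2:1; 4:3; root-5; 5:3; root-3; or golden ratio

golden ratio

3.18/2.00 ≈ 1.590. Nearest candidates are golden ratio (1.618, off by 0.028) and 5:3 (1.667, off by 0.077).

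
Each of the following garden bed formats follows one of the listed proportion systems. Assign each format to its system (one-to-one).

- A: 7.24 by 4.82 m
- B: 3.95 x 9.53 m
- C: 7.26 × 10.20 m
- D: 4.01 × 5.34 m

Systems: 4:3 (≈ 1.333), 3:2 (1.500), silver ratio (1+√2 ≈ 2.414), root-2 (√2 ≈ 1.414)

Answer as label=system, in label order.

Ratios: A ≈ 1.502; B ≈ 2.413; C ≈ 1.405; D ≈ 1.332.
Targets: 4:3 ≈ 1.333; 3:2 ≈ 1.500; silver ratio ≈ 2.414; root-2 ≈ 1.414.

A=3:2, B=silver ratio, C=root-2, D=4:3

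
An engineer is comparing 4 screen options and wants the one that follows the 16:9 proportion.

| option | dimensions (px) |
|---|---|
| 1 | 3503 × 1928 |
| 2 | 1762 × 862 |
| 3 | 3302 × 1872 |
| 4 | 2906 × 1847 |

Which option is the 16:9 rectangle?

3

Ratios (long/short): 1 ≈ 1.817; 2 ≈ 2.044; 3 ≈ 1.764; 4 ≈ 1.573.
16:9 ≈ 1.778; option 3 is nearest (Δ 0.014).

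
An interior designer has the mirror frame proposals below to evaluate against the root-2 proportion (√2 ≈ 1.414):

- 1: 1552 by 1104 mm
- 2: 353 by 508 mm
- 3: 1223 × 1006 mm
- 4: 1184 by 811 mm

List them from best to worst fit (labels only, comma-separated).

1: 1552/1104 ≈ 1.406 → |1.406 − 1.414| = 0.008
2: 508/353 ≈ 1.439 → |1.439 − 1.414| = 0.025
3: 1223/1006 ≈ 1.216 → |1.216 − 1.414| = 0.198
4: 1184/811 ≈ 1.460 → |1.460 − 1.414| = 0.046

1, 2, 4, 3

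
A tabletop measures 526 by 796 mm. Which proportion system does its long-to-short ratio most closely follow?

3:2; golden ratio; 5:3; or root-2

Ratio = 796 / 526 ≈ 1.513.
Distances: 3:2 1.500 (Δ 0.013); golden ratio 1.618 (Δ 0.105); 5:3 1.667 (Δ 0.154); root-2 1.414 (Δ 0.099).

3:2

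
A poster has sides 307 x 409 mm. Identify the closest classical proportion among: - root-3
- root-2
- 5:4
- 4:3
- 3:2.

4:3

Ratio = 409 / 307 ≈ 1.332.
Distances: root-3 1.732 (Δ 0.400); root-2 1.414 (Δ 0.082); 5:4 1.250 (Δ 0.082); 4:3 1.333 (Δ 0.001); 3:2 1.500 (Δ 0.168).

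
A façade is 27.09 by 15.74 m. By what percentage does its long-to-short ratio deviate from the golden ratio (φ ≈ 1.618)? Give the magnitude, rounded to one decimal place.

Ratio = 27.09 / 15.74 ≈ 1.7211.
Ideal golden ratio ≈ 1.6180. |1.7211 − 1.6180| / 1.6180 ≈ 6.37% → 6.4%.

6.4%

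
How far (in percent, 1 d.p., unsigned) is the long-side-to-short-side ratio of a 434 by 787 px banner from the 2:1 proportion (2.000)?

Ratio = 787 / 434 ≈ 1.8134.
Ideal 2:1 = 2.0000. |1.8134 − 2.0000| / 2.0000 ≈ 9.33% → 9.3%.

9.3%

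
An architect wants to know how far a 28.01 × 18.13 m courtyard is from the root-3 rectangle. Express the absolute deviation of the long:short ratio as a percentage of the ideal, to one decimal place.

Ratio = 28.01 / 18.13 ≈ 1.5450.
Ideal root-3 ≈ 1.7321. |1.5450 − 1.7321| / 1.7321 ≈ 10.80% → 10.8%.

10.8%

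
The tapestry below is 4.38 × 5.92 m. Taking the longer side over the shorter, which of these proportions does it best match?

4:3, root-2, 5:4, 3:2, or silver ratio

Ratio = 5.92 / 4.38 ≈ 1.352.
Distances: 4:3 1.333 (Δ 0.019); root-2 1.414 (Δ 0.062); 5:4 1.250 (Δ 0.102); 3:2 1.500 (Δ 0.148); silver ratio 2.414 (Δ 1.062).

4:3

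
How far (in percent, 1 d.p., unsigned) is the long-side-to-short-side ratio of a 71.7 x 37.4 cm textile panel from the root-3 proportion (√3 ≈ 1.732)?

10.7%

Ratio = 71.7 / 37.4 ≈ 1.9171.
Ideal root-3 ≈ 1.7321. |1.9171 − 1.7321| / 1.7321 ≈ 10.68% → 10.7%.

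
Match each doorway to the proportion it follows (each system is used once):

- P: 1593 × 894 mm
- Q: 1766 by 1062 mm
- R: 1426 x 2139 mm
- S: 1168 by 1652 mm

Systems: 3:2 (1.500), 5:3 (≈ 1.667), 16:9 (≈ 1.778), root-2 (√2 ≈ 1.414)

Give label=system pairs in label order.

P=16:9, Q=5:3, R=3:2, S=root-2

P = 1593/894 ≈ 1.782 → 16:9 (1.778)
Q = 1766/1062 ≈ 1.663 → 5:3 (1.667)
R = 2139/1426 ≈ 1.500 → 3:2 (1.500)
S = 1652/1168 ≈ 1.414 → root-2 (1.414)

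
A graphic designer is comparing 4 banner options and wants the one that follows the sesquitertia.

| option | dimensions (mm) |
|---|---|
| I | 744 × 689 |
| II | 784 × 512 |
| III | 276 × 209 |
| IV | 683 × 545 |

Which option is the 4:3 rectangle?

III

Ratios (long/short): I ≈ 1.080; II ≈ 1.531; III ≈ 1.321; IV ≈ 1.253.
4:3 ≈ 1.333; option III is nearest (Δ 0.012).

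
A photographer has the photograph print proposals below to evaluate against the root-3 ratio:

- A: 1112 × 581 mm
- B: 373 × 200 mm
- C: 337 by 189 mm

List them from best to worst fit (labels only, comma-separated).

C, B, A

A: 1112/581 ≈ 1.914 → |1.914 − 1.732| = 0.182
B: 373/200 ≈ 1.865 → |1.865 − 1.732| = 0.133
C: 337/189 ≈ 1.783 → |1.783 − 1.732| = 0.051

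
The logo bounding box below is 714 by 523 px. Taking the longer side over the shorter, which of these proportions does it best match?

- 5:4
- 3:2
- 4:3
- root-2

4:3

714/523 ≈ 1.365. Nearest candidates are 4:3 (1.333, off by 0.032) and root-2 (1.414, off by 0.049).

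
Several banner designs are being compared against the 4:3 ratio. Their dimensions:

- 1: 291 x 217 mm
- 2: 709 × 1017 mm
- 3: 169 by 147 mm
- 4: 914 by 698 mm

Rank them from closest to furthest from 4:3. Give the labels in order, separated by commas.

1, 4, 2, 3

1: 291/217 ≈ 1.341 → |1.341 − 1.333| = 0.008
2: 1017/709 ≈ 1.434 → |1.434 − 1.333| = 0.101
3: 169/147 ≈ 1.150 → |1.150 − 1.333| = 0.183
4: 914/698 ≈ 1.309 → |1.309 − 1.333| = 0.024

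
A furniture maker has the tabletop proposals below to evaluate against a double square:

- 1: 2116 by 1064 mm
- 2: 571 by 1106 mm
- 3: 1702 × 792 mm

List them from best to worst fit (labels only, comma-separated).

Ratios: 1 = 2116 / 1064 ≈ 1.989; 2 = 1106 / 571 ≈ 1.937; 3 = 1702 / 792 ≈ 2.149.
|Δ from 2.000|: 1 0.011; 2 0.063; 3 0.149.

1, 2, 3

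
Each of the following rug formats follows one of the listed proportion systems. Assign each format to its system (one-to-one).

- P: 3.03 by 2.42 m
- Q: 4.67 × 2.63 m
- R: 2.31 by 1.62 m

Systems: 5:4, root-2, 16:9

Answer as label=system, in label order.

P = 3.03/2.42 ≈ 1.252 → 5:4 (1.250)
Q = 4.67/2.63 ≈ 1.776 → 16:9 (1.778)
R = 2.31/1.62 ≈ 1.426 → root-2 (1.414)

P=5:4, Q=16:9, R=root-2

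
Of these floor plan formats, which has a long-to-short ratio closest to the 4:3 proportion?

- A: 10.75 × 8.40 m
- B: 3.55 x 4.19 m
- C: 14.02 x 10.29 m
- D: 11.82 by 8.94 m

D

Ratios (long/short): A ≈ 1.280; B ≈ 1.180; C ≈ 1.362; D ≈ 1.322.
4:3 ≈ 1.333; option D is nearest (Δ 0.011).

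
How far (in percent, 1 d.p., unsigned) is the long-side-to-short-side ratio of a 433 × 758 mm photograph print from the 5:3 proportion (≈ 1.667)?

5.0%

Ratio = 758 / 433 ≈ 1.7506.
Ideal 5:3 ≈ 1.6667. |1.7506 − 1.6667| / 1.6667 ≈ 5.03% → 5.0%.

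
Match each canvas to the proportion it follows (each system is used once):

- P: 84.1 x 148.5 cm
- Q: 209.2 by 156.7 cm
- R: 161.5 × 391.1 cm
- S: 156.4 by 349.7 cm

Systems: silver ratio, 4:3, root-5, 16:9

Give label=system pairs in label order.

Ratios: P ≈ 1.766; Q ≈ 1.335; R ≈ 2.422; S ≈ 2.236.
Targets: silver ratio ≈ 2.414; 4:3 ≈ 1.333; root-5 ≈ 2.236; 16:9 ≈ 1.778.

P=16:9, Q=4:3, R=silver ratio, S=root-5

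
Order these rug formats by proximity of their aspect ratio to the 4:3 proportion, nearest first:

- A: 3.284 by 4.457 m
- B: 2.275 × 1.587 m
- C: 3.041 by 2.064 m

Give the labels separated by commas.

A, B, C

Ratios: A = 4.457 / 3.284 ≈ 1.357; B = 2.275 / 1.587 ≈ 1.434; C = 3.041 / 2.064 ≈ 1.473.
|Δ from 1.333|: A 0.024; B 0.101; C 0.140.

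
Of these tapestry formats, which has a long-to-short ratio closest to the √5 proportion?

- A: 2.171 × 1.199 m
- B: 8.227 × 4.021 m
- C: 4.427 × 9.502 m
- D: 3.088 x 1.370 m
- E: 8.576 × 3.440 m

D

Target root-5 ≈ 2.236.
A: 1.811 (Δ0.425)  B: 2.046 (Δ0.190)  C: 2.146 (Δ0.090)  D: 2.254 (Δ0.018)  E: 2.493 (Δ0.257)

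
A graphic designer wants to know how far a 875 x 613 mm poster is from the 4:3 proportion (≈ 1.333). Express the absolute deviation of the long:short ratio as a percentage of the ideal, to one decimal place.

7.1%

Ratio = 875 / 613 ≈ 1.4274.
Ideal 4:3 ≈ 1.3333. |1.4274 − 1.3333| / 1.3333 ≈ 7.06% → 7.1%.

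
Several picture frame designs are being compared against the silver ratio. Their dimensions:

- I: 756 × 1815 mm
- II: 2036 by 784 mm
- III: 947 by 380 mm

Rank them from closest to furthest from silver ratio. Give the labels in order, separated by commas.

I: 1815/756 ≈ 2.401 → |2.401 − 2.414| = 0.013
II: 2036/784 ≈ 2.597 → |2.597 − 2.414| = 0.183
III: 947/380 ≈ 2.492 → |2.492 − 2.414| = 0.078

I, III, II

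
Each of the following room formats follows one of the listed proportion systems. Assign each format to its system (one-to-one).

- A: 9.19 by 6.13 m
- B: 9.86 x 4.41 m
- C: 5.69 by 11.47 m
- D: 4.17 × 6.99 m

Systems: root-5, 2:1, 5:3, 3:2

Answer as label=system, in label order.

A=3:2, B=root-5, C=2:1, D=5:3

A = 9.19/6.13 ≈ 1.499 → 3:2 (1.500)
B = 9.86/4.41 ≈ 2.236 → root-5 (2.236)
C = 11.47/5.69 ≈ 2.016 → 2:1 (2.000)
D = 6.99/4.17 ≈ 1.676 → 5:3 (1.667)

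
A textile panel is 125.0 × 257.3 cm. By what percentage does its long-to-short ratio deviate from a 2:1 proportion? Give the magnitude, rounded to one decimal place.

Ratio = 257.3 / 125.0 ≈ 2.0584.
Ideal 2:1 = 2.0000. |2.0584 − 2.0000| / 2.0000 ≈ 2.92% → 2.9%.

2.9%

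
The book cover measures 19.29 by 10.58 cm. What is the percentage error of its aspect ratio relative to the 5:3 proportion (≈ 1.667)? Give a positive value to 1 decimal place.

9.4%

Ratio = 19.29 / 10.58 ≈ 1.8233.
Ideal 5:3 ≈ 1.6667. |1.8233 − 1.6667| / 1.6667 ≈ 9.40% → 9.4%.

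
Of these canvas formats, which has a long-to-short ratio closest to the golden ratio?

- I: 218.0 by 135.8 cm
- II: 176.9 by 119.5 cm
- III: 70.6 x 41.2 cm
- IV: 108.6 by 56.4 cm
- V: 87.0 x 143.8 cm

Ratios (long/short): I ≈ 1.605; II ≈ 1.480; III ≈ 1.714; IV ≈ 1.926; V ≈ 1.653.
golden ratio ≈ 1.618; option I is nearest (Δ 0.013).

I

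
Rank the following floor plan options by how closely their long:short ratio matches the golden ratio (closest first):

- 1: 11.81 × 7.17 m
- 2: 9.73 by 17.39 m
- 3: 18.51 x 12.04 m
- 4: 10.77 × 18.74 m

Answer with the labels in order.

Ratios: 1 = 11.81 / 7.17 ≈ 1.647; 2 = 17.39 / 9.73 ≈ 1.787; 3 = 18.51 / 12.04 ≈ 1.537; 4 = 18.74 / 10.77 ≈ 1.740.
|Δ from 1.618|: 1 0.029; 2 0.169; 3 0.081; 4 0.122.

1, 3, 4, 2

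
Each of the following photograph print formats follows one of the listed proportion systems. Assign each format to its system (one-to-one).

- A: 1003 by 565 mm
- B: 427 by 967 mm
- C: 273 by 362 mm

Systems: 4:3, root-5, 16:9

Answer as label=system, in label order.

Ratios: A ≈ 1.775; B ≈ 2.265; C ≈ 1.326.
Targets: 4:3 ≈ 1.333; root-5 ≈ 2.236; 16:9 ≈ 1.778.

A=16:9, B=root-5, C=4:3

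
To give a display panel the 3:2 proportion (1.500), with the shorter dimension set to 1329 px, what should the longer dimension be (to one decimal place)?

3:2 = 1.50000.
Longer side = 1329 × 1.50000 ≈ 1993.500 → 1993.5 px.

1993.5 px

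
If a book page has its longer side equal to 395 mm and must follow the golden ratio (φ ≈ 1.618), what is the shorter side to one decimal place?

244.1 mm

golden ratio ≈ 1.61803.
Shorter side = 395 ÷ 1.61803 ≈ 244.124 → 244.1 mm.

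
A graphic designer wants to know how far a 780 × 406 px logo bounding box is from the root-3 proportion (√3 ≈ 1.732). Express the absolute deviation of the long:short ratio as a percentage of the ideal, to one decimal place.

Ratio = 780 / 406 ≈ 1.9212.
Ideal root-3 ≈ 1.7321. |1.9212 − 1.7321| / 1.7321 ≈ 10.92% → 10.9%.

10.9%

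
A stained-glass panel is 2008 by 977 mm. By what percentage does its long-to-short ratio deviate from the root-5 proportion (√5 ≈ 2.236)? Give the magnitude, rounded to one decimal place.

Ratio = 2008 / 977 ≈ 2.0553.
Ideal root-5 ≈ 2.2361. |2.0553 − 2.2361| / 2.2361 ≈ 8.09% → 8.1%.

8.1%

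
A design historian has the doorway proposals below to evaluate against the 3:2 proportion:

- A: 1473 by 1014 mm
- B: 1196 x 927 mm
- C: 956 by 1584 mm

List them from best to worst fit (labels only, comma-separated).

A, C, B

Ratios: A = 1473 / 1014 ≈ 1.453; B = 1196 / 927 ≈ 1.290; C = 1584 / 956 ≈ 1.657.
|Δ from 1.500|: A 0.047; B 0.210; C 0.157.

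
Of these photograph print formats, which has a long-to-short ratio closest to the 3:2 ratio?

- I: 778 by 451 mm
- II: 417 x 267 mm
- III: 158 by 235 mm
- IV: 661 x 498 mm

Ratios (long/short): I ≈ 1.725; II ≈ 1.562; III ≈ 1.487; IV ≈ 1.327.
3:2 ≈ 1.500; option III is nearest (Δ 0.013).

III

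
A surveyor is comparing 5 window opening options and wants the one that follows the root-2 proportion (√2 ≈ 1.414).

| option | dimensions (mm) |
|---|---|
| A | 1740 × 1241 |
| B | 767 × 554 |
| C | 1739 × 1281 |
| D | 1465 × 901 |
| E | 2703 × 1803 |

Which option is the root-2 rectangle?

Ratios (long/short): A ≈ 1.402; B ≈ 1.384; C ≈ 1.358; D ≈ 1.626; E ≈ 1.499.
root-2 ≈ 1.414; option A is nearest (Δ 0.012).

A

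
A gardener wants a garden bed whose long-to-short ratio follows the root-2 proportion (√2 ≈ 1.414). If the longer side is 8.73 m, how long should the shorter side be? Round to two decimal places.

root-2 ≈ 1.41421.
Shorter side = 8.73 ÷ 1.41421 ≈ 6.1731 → 6.17 m.

6.17 m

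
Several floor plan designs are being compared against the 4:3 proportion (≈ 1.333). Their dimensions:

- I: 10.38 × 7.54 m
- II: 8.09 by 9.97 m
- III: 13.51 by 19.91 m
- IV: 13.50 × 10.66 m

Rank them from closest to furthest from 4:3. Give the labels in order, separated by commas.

I: 10.38/7.54 ≈ 1.377 → |1.377 − 1.333| = 0.044
II: 9.97/8.09 ≈ 1.232 → |1.232 − 1.333| = 0.101
III: 19.91/13.51 ≈ 1.474 → |1.474 − 1.333| = 0.141
IV: 13.50/10.66 ≈ 1.266 → |1.266 − 1.333| = 0.067

I, IV, II, III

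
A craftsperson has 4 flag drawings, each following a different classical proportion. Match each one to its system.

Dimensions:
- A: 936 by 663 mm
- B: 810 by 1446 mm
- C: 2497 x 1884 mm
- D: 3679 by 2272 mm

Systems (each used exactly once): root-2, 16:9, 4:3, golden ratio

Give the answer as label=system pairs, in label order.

Ratios: A ≈ 1.412; B ≈ 1.785; C ≈ 1.325; D ≈ 1.619.
Targets: root-2 ≈ 1.414; 16:9 ≈ 1.778; 4:3 ≈ 1.333; golden ratio ≈ 1.618.

A=root-2, B=16:9, C=4:3, D=golden ratio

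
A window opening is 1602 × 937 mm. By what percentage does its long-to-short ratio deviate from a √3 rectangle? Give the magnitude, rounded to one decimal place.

1.3%

Ratio = 1602 / 937 ≈ 1.7097.
Ideal root-3 ≈ 1.7321. |1.7097 − 1.7321| / 1.7321 ≈ 1.29% → 1.3%.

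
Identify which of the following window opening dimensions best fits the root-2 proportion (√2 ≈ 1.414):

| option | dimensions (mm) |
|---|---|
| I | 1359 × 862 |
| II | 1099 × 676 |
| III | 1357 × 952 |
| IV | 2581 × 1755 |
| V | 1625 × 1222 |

Ratios (long/short): I ≈ 1.577; II ≈ 1.626; III ≈ 1.425; IV ≈ 1.471; V ≈ 1.330.
root-2 ≈ 1.414; option III is nearest (Δ 0.011).

III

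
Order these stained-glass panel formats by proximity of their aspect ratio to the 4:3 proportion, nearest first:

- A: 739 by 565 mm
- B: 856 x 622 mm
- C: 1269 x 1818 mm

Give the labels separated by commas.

A, B, C

A: 739/565 ≈ 1.308 → |1.308 − 1.333| = 0.025
B: 856/622 ≈ 1.376 → |1.376 − 1.333| = 0.043
C: 1818/1269 ≈ 1.433 → |1.433 − 1.333| = 0.100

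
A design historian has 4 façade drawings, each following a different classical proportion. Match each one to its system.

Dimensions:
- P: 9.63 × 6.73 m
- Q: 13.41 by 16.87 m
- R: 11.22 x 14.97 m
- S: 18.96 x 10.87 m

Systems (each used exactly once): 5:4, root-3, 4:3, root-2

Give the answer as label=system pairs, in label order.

P = 9.63/6.73 ≈ 1.431 → root-2 (1.414)
Q = 16.87/13.41 ≈ 1.258 → 5:4 (1.250)
R = 14.97/11.22 ≈ 1.334 → 4:3 (1.333)
S = 18.96/10.87 ≈ 1.744 → root-3 (1.732)

P=root-2, Q=5:4, R=4:3, S=root-3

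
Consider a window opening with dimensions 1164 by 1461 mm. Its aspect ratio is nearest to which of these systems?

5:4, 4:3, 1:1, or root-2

Ratio = 1461 / 1164 ≈ 1.255.
Distances: 5:4 1.250 (Δ 0.005); 4:3 1.333 (Δ 0.078); 1:1 1.000 (Δ 0.255); root-2 1.414 (Δ 0.159).

5:4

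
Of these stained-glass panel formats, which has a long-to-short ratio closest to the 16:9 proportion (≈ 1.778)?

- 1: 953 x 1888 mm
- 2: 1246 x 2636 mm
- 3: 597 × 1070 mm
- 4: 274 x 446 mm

3

Ratios (long/short): 1 ≈ 1.981; 2 ≈ 2.116; 3 ≈ 1.792; 4 ≈ 1.628.
16:9 ≈ 1.778; option 3 is nearest (Δ 0.014).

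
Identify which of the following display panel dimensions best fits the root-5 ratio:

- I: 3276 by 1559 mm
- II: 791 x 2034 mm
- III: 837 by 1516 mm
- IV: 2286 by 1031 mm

IV

Target root-5 ≈ 2.236.
I: 2.101 (Δ0.135)  II: 2.571 (Δ0.335)  III: 1.811 (Δ0.425)  IV: 2.217 (Δ0.019)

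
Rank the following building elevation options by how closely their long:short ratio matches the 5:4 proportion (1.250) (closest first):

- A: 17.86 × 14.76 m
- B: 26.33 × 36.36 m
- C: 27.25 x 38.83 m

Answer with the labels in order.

A, B, C

Ratios: A = 17.86 / 14.76 ≈ 1.210; B = 36.36 / 26.33 ≈ 1.381; C = 38.83 / 27.25 ≈ 1.425.
|Δ from 1.250|: A 0.040; B 0.131; C 0.175.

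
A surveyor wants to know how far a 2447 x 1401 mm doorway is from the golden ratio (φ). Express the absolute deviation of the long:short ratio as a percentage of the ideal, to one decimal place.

7.9%

Ratio = 2447 / 1401 ≈ 1.7466.
Ideal golden ratio ≈ 1.6180. |1.7466 − 1.6180| / 1.6180 ≈ 7.95% → 7.9%.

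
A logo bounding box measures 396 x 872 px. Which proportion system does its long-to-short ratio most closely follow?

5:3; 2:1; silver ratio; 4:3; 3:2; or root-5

root-5

Ratio = 872 / 396 ≈ 2.202.
Distances: 5:3 1.667 (Δ 0.535); 2:1 2.000 (Δ 0.202); silver ratio 2.414 (Δ 0.212); 4:3 1.333 (Δ 0.869); 3:2 1.500 (Δ 0.702); root-5 2.236 (Δ 0.034).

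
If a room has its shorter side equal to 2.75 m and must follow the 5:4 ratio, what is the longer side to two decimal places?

3.44 m

5:4 = 1.25000.
Longer side = 2.75 × 1.25000 ≈ 3.4375 → 3.44 m.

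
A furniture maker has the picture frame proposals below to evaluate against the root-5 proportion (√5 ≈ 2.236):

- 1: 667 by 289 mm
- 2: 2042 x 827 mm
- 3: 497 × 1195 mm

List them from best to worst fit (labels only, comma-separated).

1, 3, 2

Ratios: 1 = 667 / 289 ≈ 2.308; 2 = 2042 / 827 ≈ 2.469; 3 = 1195 / 497 ≈ 2.404.
|Δ from 2.236|: 1 0.072; 2 0.233; 3 0.168.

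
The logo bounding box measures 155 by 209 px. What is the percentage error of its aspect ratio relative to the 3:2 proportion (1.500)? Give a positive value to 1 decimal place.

10.1%

Ratio = 209 / 155 ≈ 1.3484.
Ideal 3:2 = 1.5000. |1.3484 − 1.5000| / 1.5000 ≈ 10.11% → 10.1%.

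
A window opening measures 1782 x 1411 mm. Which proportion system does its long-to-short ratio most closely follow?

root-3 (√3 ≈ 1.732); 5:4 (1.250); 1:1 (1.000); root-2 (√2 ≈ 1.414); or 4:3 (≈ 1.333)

5:4

Ratio = 1782 / 1411 ≈ 1.263.
Distances: root-3 1.732 (Δ 0.469); 5:4 1.250 (Δ 0.013); 1:1 1.000 (Δ 0.263); root-2 1.414 (Δ 0.151); 4:3 1.333 (Δ 0.070).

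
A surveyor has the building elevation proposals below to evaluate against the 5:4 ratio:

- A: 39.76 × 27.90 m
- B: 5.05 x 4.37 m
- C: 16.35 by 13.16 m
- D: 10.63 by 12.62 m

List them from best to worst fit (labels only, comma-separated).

C, D, B, A

Ratios: A = 39.76 / 27.90 ≈ 1.425; B = 5.05 / 4.37 ≈ 1.156; C = 16.35 / 13.16 ≈ 1.242; D = 12.62 / 10.63 ≈ 1.187.
|Δ from 1.250|: A 0.175; B 0.094; C 0.008; D 0.063.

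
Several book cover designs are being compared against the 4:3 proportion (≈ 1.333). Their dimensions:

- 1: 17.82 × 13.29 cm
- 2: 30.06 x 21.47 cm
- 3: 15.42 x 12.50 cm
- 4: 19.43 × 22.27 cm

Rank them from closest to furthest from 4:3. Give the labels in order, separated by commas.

1, 2, 3, 4

1: 17.82/13.29 ≈ 1.341 → |1.341 − 1.333| = 0.008
2: 30.06/21.47 ≈ 1.400 → |1.400 − 1.333| = 0.067
3: 15.42/12.50 ≈ 1.234 → |1.234 − 1.333| = 0.099
4: 22.27/19.43 ≈ 1.146 → |1.146 − 1.333| = 0.187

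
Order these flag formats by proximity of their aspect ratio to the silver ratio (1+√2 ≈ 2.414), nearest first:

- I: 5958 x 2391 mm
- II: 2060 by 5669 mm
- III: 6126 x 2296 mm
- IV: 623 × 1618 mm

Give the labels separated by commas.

I, IV, III, II

Ratios: I = 5958 / 2391 ≈ 2.492; II = 5669 / 2060 ≈ 2.752; III = 6126 / 2296 ≈ 2.668; IV = 1618 / 623 ≈ 2.597.
|Δ from 2.414|: I 0.078; II 0.338; III 0.254; IV 0.183.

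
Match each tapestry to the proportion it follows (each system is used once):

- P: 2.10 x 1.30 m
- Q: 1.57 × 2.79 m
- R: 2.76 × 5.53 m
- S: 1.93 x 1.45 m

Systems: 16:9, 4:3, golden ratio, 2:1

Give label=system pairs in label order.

P = 2.10/1.30 ≈ 1.615 → golden ratio (1.618)
Q = 2.79/1.57 ≈ 1.777 → 16:9 (1.778)
R = 5.53/2.76 ≈ 2.004 → 2:1 (2.000)
S = 1.93/1.45 ≈ 1.331 → 4:3 (1.333)

P=golden ratio, Q=16:9, R=2:1, S=4:3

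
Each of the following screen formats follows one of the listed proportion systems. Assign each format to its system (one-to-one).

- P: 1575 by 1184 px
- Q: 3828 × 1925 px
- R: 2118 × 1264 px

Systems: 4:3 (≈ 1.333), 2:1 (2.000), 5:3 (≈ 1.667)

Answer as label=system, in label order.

P=4:3, Q=2:1, R=5:3

P = 1575/1184 ≈ 1.330 → 4:3 (1.333)
Q = 3828/1925 ≈ 1.989 → 2:1 (2.000)
R = 2118/1264 ≈ 1.676 → 5:3 (1.667)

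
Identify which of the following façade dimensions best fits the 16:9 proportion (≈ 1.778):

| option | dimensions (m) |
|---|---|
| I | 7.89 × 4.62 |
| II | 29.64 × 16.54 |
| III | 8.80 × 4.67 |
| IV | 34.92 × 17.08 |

II

Ratios (long/short): I ≈ 1.708; II ≈ 1.792; III ≈ 1.884; IV ≈ 2.044.
16:9 ≈ 1.778; option II is nearest (Δ 0.014).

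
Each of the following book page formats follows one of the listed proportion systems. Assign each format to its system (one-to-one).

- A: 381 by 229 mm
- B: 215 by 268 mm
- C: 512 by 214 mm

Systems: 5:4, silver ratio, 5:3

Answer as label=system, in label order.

A = 381/229 ≈ 1.664 → 5:3 (1.667)
B = 268/215 ≈ 1.247 → 5:4 (1.250)
C = 512/214 ≈ 2.393 → silver ratio (2.414)

A=5:3, B=5:4, C=silver ratio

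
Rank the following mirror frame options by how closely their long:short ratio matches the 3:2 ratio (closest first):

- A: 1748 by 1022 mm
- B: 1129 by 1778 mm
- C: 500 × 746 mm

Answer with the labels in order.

Ratios: A = 1748 / 1022 ≈ 1.710; B = 1778 / 1129 ≈ 1.575; C = 746 / 500 ≈ 1.492.
|Δ from 1.500|: A 0.210; B 0.075; C 0.008.

C, B, A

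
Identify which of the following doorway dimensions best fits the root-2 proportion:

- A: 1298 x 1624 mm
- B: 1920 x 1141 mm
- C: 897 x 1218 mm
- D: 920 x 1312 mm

Target root-2 ≈ 1.414.
A: 1.251 (Δ0.163)  B: 1.683 (Δ0.269)  C: 1.358 (Δ0.056)  D: 1.426 (Δ0.012)

D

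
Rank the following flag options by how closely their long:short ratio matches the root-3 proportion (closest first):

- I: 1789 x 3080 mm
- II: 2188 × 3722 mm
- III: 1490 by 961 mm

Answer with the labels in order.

I, II, III

I: 3080/1789 ≈ 1.722 → |1.722 − 1.732| = 0.010
II: 3722/2188 ≈ 1.701 → |1.701 − 1.732| = 0.031
III: 1490/961 ≈ 1.550 → |1.550 − 1.732| = 0.182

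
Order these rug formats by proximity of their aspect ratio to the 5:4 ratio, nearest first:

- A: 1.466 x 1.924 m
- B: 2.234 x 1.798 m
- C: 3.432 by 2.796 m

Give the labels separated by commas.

Ratios: A = 1.924 / 1.466 ≈ 1.312; B = 2.234 / 1.798 ≈ 1.242; C = 3.432 / 2.796 ≈ 1.227.
|Δ from 1.250|: A 0.062; B 0.008; C 0.023.

B, C, A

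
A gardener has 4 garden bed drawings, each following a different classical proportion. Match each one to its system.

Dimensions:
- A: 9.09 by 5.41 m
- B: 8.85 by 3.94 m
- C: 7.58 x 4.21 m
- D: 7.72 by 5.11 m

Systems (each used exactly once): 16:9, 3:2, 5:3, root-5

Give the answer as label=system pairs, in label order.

A=5:3, B=root-5, C=16:9, D=3:2

Ratios: A ≈ 1.680; B ≈ 2.246; C ≈ 1.800; D ≈ 1.511.
Targets: 16:9 ≈ 1.778; 3:2 ≈ 1.500; 5:3 ≈ 1.667; root-5 ≈ 2.236.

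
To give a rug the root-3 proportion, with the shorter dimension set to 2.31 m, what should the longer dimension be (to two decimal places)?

root-3 ≈ 1.73205.
Longer side = 2.31 × 1.73205 ≈ 4.0010 → 4.00 m.

4.00 m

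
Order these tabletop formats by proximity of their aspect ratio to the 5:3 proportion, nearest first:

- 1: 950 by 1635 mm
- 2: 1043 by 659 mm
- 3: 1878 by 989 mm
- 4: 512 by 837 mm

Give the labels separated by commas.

4, 1, 2, 3

1: 1635/950 ≈ 1.721 → |1.721 − 1.667| = 0.054
2: 1043/659 ≈ 1.583 → |1.583 − 1.667| = 0.084
3: 1878/989 ≈ 1.899 → |1.899 − 1.667| = 0.232
4: 837/512 ≈ 1.635 → |1.635 − 1.667| = 0.032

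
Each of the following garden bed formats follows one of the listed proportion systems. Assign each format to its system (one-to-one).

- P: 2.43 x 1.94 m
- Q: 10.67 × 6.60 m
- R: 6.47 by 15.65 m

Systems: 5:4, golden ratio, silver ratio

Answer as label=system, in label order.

P = 2.43/1.94 ≈ 1.253 → 5:4 (1.250)
Q = 10.67/6.60 ≈ 1.617 → golden ratio (1.618)
R = 15.65/6.47 ≈ 2.419 → silver ratio (2.414)

P=5:4, Q=golden ratio, R=silver ratio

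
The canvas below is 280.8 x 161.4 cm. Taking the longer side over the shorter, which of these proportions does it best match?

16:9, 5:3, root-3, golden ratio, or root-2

root-3

Ratio = 280.8 / 161.4 ≈ 1.740.
Distances: 16:9 1.778 (Δ 0.038); 5:3 1.667 (Δ 0.073); root-3 1.732 (Δ 0.008); golden ratio 1.618 (Δ 0.122); root-2 1.414 (Δ 0.326).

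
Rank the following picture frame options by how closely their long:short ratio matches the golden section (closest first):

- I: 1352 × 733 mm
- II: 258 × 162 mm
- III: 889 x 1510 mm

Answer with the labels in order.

II, III, I

I: 1352/733 ≈ 1.844 → |1.844 − 1.618| = 0.226
II: 258/162 ≈ 1.593 → |1.593 − 1.618| = 0.025
III: 1510/889 ≈ 1.699 → |1.699 − 1.618| = 0.081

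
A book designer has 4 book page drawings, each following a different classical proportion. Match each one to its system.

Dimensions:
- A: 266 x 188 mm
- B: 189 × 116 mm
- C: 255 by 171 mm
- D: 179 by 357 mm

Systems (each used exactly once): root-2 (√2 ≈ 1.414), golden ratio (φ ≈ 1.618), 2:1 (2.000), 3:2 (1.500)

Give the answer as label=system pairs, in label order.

Ratios: A ≈ 1.415; B ≈ 1.629; C ≈ 1.491; D ≈ 1.994.
Targets: root-2 ≈ 1.414; golden ratio ≈ 1.618; 2:1 ≈ 2.000; 3:2 ≈ 1.500.

A=root-2, B=golden ratio, C=3:2, D=2:1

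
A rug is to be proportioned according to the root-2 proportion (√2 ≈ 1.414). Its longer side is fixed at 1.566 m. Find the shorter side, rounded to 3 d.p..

root-2 ≈ 1.41421.
Shorter side = 1.566 ÷ 1.41421 ≈ 1.10733 → 1.107 m.

1.107 m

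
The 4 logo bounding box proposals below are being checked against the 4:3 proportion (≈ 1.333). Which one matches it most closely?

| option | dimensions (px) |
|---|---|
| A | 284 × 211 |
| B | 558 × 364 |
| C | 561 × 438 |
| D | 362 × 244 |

Target 4:3 ≈ 1.333.
A: 1.346 (Δ0.013)  B: 1.533 (Δ0.200)  C: 1.281 (Δ0.052)  D: 1.484 (Δ0.151)

A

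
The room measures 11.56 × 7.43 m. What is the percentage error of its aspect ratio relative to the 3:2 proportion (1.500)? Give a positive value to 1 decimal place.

Ratio = 11.56 / 7.43 ≈ 1.5559.
Ideal 3:2 = 1.5000. |1.5559 − 1.5000| / 1.5000 ≈ 3.73% → 3.7%.

3.7%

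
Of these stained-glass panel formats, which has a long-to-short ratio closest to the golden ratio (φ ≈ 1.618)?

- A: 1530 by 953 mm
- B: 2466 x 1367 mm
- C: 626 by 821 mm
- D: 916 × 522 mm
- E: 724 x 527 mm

Ratios (long/short): A ≈ 1.605; B ≈ 1.804; C ≈ 1.312; D ≈ 1.755; E ≈ 1.374.
golden ratio ≈ 1.618; option A is nearest (Δ 0.013).

A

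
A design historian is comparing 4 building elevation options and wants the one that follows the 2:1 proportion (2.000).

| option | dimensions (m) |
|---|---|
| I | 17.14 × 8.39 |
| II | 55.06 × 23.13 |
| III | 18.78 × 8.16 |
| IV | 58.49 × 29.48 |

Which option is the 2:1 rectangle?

IV

Ratios (long/short): I ≈ 2.043; II ≈ 2.380; III ≈ 2.301; IV ≈ 1.984.
2:1 ≈ 2.000; option IV is nearest (Δ 0.016).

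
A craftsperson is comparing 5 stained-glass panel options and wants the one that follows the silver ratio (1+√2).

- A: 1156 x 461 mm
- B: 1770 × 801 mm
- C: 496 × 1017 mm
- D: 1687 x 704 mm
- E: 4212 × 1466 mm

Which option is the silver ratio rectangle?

D

Target silver ratio ≈ 2.414.
A: 2.508 (Δ0.094)  B: 2.210 (Δ0.204)  C: 2.050 (Δ0.364)  D: 2.396 (Δ0.018)  E: 2.873 (Δ0.459)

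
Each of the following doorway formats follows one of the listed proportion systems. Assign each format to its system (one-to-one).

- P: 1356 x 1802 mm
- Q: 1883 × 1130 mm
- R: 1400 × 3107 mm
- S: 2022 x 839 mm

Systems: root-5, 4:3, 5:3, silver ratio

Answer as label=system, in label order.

Ratios: P ≈ 1.329; Q ≈ 1.666; R ≈ 2.219; S ≈ 2.410.
Targets: root-5 ≈ 2.236; 4:3 ≈ 1.333; 5:3 ≈ 1.667; silver ratio ≈ 2.414.

P=4:3, Q=5:3, R=root-5, S=silver ratio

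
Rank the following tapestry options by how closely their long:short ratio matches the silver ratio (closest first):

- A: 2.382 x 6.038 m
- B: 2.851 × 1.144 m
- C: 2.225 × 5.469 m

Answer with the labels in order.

C, B, A

Ratios: A = 6.038 / 2.382 ≈ 2.535; B = 2.851 / 1.144 ≈ 2.492; C = 5.469 / 2.225 ≈ 2.458.
|Δ from 2.414|: A 0.121; B 0.078; C 0.044.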